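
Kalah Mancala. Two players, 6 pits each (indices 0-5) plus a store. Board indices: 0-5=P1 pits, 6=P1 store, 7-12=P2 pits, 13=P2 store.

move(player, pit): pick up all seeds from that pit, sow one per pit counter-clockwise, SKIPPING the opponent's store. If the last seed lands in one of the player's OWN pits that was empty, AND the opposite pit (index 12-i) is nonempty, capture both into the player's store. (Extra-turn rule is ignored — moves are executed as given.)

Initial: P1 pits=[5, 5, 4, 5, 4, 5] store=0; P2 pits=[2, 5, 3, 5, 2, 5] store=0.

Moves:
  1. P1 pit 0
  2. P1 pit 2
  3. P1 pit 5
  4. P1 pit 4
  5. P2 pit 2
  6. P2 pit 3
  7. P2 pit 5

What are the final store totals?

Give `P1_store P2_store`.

Answer: 3 3

Derivation:
Move 1: P1 pit0 -> P1=[0,6,5,6,5,6](0) P2=[2,5,3,5,2,5](0)
Move 2: P1 pit2 -> P1=[0,6,0,7,6,7](1) P2=[3,5,3,5,2,5](0)
Move 3: P1 pit5 -> P1=[0,6,0,7,6,0](2) P2=[4,6,4,6,3,6](0)
Move 4: P1 pit4 -> P1=[0,6,0,7,0,1](3) P2=[5,7,5,7,3,6](0)
Move 5: P2 pit2 -> P1=[1,6,0,7,0,1](3) P2=[5,7,0,8,4,7](1)
Move 6: P2 pit3 -> P1=[2,7,1,8,1,1](3) P2=[5,7,0,0,5,8](2)
Move 7: P2 pit5 -> P1=[3,8,2,9,2,2](3) P2=[6,7,0,0,5,0](3)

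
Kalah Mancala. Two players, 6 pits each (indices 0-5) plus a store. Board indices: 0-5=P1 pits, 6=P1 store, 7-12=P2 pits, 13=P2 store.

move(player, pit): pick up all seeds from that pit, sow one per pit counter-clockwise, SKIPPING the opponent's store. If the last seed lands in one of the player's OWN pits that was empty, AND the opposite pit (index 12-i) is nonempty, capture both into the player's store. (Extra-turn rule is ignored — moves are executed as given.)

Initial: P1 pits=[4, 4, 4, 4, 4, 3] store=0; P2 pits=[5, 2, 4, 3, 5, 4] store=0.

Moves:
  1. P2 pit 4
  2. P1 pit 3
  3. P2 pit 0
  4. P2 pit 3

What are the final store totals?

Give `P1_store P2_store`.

Answer: 1 3

Derivation:
Move 1: P2 pit4 -> P1=[5,5,5,4,4,3](0) P2=[5,2,4,3,0,5](1)
Move 2: P1 pit3 -> P1=[5,5,5,0,5,4](1) P2=[6,2,4,3,0,5](1)
Move 3: P2 pit0 -> P1=[5,5,5,0,5,4](1) P2=[0,3,5,4,1,6](2)
Move 4: P2 pit3 -> P1=[6,5,5,0,5,4](1) P2=[0,3,5,0,2,7](3)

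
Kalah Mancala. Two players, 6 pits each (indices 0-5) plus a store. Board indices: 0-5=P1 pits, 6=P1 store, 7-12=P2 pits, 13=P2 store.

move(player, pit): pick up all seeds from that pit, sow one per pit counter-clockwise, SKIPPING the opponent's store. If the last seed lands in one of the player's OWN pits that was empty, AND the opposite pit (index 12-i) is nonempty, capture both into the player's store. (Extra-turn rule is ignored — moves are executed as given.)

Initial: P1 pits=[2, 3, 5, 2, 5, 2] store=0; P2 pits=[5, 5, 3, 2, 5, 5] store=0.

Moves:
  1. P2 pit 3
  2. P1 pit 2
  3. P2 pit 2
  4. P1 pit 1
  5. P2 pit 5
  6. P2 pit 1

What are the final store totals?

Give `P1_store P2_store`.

Move 1: P2 pit3 -> P1=[2,3,5,2,5,2](0) P2=[5,5,3,0,6,6](0)
Move 2: P1 pit2 -> P1=[2,3,0,3,6,3](1) P2=[6,5,3,0,6,6](0)
Move 3: P2 pit2 -> P1=[2,3,0,3,6,3](1) P2=[6,5,0,1,7,7](0)
Move 4: P1 pit1 -> P1=[2,0,1,4,7,3](1) P2=[6,5,0,1,7,7](0)
Move 5: P2 pit5 -> P1=[3,1,2,5,8,4](1) P2=[6,5,0,1,7,0](1)
Move 6: P2 pit1 -> P1=[3,1,2,5,8,4](1) P2=[6,0,1,2,8,1](2)

Answer: 1 2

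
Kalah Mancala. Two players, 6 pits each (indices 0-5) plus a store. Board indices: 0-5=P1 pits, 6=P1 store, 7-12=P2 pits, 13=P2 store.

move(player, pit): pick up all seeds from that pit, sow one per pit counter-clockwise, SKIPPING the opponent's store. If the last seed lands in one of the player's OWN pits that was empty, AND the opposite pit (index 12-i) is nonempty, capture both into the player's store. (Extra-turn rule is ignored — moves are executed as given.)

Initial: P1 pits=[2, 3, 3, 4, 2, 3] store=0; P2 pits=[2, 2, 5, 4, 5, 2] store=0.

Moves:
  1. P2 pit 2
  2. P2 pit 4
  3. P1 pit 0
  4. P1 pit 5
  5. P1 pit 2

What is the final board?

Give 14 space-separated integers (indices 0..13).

Move 1: P2 pit2 -> P1=[3,3,3,4,2,3](0) P2=[2,2,0,5,6,3](1)
Move 2: P2 pit4 -> P1=[4,4,4,5,2,3](0) P2=[2,2,0,5,0,4](2)
Move 3: P1 pit0 -> P1=[0,5,5,6,3,3](0) P2=[2,2,0,5,0,4](2)
Move 4: P1 pit5 -> P1=[0,5,5,6,3,0](1) P2=[3,3,0,5,0,4](2)
Move 5: P1 pit2 -> P1=[0,5,0,7,4,1](2) P2=[4,3,0,5,0,4](2)

Answer: 0 5 0 7 4 1 2 4 3 0 5 0 4 2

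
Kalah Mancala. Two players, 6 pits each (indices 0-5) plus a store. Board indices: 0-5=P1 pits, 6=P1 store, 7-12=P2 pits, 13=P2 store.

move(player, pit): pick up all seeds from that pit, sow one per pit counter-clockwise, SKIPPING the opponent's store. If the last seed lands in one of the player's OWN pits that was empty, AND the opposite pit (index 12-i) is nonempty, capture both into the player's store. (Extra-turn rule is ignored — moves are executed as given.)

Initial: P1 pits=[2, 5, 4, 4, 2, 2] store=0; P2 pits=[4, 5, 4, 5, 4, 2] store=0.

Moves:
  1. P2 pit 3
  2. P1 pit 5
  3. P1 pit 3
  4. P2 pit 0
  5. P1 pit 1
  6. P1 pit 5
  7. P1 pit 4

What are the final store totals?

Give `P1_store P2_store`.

Move 1: P2 pit3 -> P1=[3,6,4,4,2,2](0) P2=[4,5,4,0,5,3](1)
Move 2: P1 pit5 -> P1=[3,6,4,4,2,0](1) P2=[5,5,4,0,5,3](1)
Move 3: P1 pit3 -> P1=[3,6,4,0,3,1](2) P2=[6,5,4,0,5,3](1)
Move 4: P2 pit0 -> P1=[3,6,4,0,3,1](2) P2=[0,6,5,1,6,4](2)
Move 5: P1 pit1 -> P1=[3,0,5,1,4,2](3) P2=[1,6,5,1,6,4](2)
Move 6: P1 pit5 -> P1=[3,0,5,1,4,0](4) P2=[2,6,5,1,6,4](2)
Move 7: P1 pit4 -> P1=[3,0,5,1,0,1](5) P2=[3,7,5,1,6,4](2)

Answer: 5 2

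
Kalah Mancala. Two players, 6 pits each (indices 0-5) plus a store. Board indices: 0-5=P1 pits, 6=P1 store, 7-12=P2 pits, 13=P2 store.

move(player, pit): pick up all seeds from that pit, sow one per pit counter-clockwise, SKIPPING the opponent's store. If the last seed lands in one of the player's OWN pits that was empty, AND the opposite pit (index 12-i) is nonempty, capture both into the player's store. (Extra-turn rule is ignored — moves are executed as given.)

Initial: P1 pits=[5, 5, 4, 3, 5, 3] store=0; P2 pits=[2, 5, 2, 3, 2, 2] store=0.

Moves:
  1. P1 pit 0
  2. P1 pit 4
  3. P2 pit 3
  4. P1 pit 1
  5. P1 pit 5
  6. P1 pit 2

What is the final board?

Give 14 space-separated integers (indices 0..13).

Move 1: P1 pit0 -> P1=[0,6,5,4,6,4](0) P2=[2,5,2,3,2,2](0)
Move 2: P1 pit4 -> P1=[0,6,5,4,0,5](1) P2=[3,6,3,4,2,2](0)
Move 3: P2 pit3 -> P1=[1,6,5,4,0,5](1) P2=[3,6,3,0,3,3](1)
Move 4: P1 pit1 -> P1=[1,0,6,5,1,6](2) P2=[4,6,3,0,3,3](1)
Move 5: P1 pit5 -> P1=[1,0,6,5,1,0](3) P2=[5,7,4,1,4,3](1)
Move 6: P1 pit2 -> P1=[1,0,0,6,2,1](4) P2=[6,8,4,1,4,3](1)

Answer: 1 0 0 6 2 1 4 6 8 4 1 4 3 1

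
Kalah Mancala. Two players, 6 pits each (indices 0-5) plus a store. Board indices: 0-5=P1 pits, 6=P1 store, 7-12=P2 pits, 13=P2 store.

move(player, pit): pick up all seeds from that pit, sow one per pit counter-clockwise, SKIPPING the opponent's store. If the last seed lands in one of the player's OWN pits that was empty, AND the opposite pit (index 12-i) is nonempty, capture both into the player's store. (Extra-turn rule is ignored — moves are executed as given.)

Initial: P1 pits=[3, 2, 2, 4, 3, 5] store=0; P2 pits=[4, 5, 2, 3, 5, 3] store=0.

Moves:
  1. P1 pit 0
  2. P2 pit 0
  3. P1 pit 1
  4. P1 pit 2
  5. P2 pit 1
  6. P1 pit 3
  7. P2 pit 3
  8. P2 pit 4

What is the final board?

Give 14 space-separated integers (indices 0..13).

Answer: 3 2 2 1 7 8 2 1 1 5 0 0 6 3

Derivation:
Move 1: P1 pit0 -> P1=[0,3,3,5,3,5](0) P2=[4,5,2,3,5,3](0)
Move 2: P2 pit0 -> P1=[0,3,3,5,3,5](0) P2=[0,6,3,4,6,3](0)
Move 3: P1 pit1 -> P1=[0,0,4,6,4,5](0) P2=[0,6,3,4,6,3](0)
Move 4: P1 pit2 -> P1=[0,0,0,7,5,6](1) P2=[0,6,3,4,6,3](0)
Move 5: P2 pit1 -> P1=[1,0,0,7,5,6](1) P2=[0,0,4,5,7,4](1)
Move 6: P1 pit3 -> P1=[1,0,0,0,6,7](2) P2=[1,1,5,6,7,4](1)
Move 7: P2 pit3 -> P1=[2,1,1,0,6,7](2) P2=[1,1,5,0,8,5](2)
Move 8: P2 pit4 -> P1=[3,2,2,1,7,8](2) P2=[1,1,5,0,0,6](3)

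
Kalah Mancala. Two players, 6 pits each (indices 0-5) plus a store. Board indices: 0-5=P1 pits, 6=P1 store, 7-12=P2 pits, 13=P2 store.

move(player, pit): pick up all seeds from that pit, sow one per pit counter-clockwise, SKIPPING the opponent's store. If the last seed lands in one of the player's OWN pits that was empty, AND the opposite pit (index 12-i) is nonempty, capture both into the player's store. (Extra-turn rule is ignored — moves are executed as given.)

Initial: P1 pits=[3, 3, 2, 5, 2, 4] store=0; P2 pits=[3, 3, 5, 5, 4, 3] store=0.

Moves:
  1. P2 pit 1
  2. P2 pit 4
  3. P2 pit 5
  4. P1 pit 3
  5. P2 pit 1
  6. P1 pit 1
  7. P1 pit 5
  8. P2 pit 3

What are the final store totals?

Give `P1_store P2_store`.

Answer: 3 3

Derivation:
Move 1: P2 pit1 -> P1=[3,3,2,5,2,4](0) P2=[3,0,6,6,5,3](0)
Move 2: P2 pit4 -> P1=[4,4,3,5,2,4](0) P2=[3,0,6,6,0,4](1)
Move 3: P2 pit5 -> P1=[5,5,4,5,2,4](0) P2=[3,0,6,6,0,0](2)
Move 4: P1 pit3 -> P1=[5,5,4,0,3,5](1) P2=[4,1,6,6,0,0](2)
Move 5: P2 pit1 -> P1=[5,5,4,0,3,5](1) P2=[4,0,7,6,0,0](2)
Move 6: P1 pit1 -> P1=[5,0,5,1,4,6](2) P2=[4,0,7,6,0,0](2)
Move 7: P1 pit5 -> P1=[5,0,5,1,4,0](3) P2=[5,1,8,7,1,0](2)
Move 8: P2 pit3 -> P1=[6,1,6,2,4,0](3) P2=[5,1,8,0,2,1](3)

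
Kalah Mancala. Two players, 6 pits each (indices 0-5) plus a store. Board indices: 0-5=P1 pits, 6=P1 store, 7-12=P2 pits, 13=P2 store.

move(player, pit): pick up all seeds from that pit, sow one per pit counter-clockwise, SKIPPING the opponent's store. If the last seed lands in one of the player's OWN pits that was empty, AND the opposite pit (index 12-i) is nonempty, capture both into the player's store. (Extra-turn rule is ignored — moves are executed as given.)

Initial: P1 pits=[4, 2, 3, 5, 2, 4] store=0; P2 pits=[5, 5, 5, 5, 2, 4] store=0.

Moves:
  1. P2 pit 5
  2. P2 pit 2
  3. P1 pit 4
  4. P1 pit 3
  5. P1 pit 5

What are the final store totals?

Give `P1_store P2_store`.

Move 1: P2 pit5 -> P1=[5,3,4,5,2,4](0) P2=[5,5,5,5,2,0](1)
Move 2: P2 pit2 -> P1=[6,3,4,5,2,4](0) P2=[5,5,0,6,3,1](2)
Move 3: P1 pit4 -> P1=[6,3,4,5,0,5](1) P2=[5,5,0,6,3,1](2)
Move 4: P1 pit3 -> P1=[6,3,4,0,1,6](2) P2=[6,6,0,6,3,1](2)
Move 5: P1 pit5 -> P1=[6,3,4,0,1,0](3) P2=[7,7,1,7,4,1](2)

Answer: 3 2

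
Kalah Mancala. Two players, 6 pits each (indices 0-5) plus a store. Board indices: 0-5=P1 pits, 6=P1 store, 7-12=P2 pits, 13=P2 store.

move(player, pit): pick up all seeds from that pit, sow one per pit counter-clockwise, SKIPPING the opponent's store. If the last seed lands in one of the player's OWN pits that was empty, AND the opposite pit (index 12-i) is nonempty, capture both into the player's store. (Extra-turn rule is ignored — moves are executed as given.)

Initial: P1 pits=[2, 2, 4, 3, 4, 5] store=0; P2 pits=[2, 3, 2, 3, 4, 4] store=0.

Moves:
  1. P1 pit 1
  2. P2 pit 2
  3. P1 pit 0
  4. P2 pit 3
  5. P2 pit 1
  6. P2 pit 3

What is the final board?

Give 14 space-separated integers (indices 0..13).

Move 1: P1 pit1 -> P1=[2,0,5,4,4,5](0) P2=[2,3,2,3,4,4](0)
Move 2: P2 pit2 -> P1=[2,0,5,4,4,5](0) P2=[2,3,0,4,5,4](0)
Move 3: P1 pit0 -> P1=[0,1,6,4,4,5](0) P2=[2,3,0,4,5,4](0)
Move 4: P2 pit3 -> P1=[1,1,6,4,4,5](0) P2=[2,3,0,0,6,5](1)
Move 5: P2 pit1 -> P1=[1,1,6,4,4,5](0) P2=[2,0,1,1,7,5](1)
Move 6: P2 pit3 -> P1=[1,1,6,4,4,5](0) P2=[2,0,1,0,8,5](1)

Answer: 1 1 6 4 4 5 0 2 0 1 0 8 5 1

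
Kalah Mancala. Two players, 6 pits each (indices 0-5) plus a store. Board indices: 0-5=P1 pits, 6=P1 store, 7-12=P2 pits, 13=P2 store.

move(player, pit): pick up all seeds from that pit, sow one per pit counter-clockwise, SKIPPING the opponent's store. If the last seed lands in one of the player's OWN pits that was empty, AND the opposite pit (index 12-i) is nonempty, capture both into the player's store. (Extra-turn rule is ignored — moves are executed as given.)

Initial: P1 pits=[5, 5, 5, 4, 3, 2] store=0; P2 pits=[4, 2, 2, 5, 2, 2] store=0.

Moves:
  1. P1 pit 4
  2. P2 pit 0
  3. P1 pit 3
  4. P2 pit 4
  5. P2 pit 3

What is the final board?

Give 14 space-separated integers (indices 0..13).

Move 1: P1 pit4 -> P1=[5,5,5,4,0,3](1) P2=[5,2,2,5,2,2](0)
Move 2: P2 pit0 -> P1=[5,5,5,4,0,3](1) P2=[0,3,3,6,3,3](0)
Move 3: P1 pit3 -> P1=[5,5,5,0,1,4](2) P2=[1,3,3,6,3,3](0)
Move 4: P2 pit4 -> P1=[6,5,5,0,1,4](2) P2=[1,3,3,6,0,4](1)
Move 5: P2 pit3 -> P1=[7,6,6,0,1,4](2) P2=[1,3,3,0,1,5](2)

Answer: 7 6 6 0 1 4 2 1 3 3 0 1 5 2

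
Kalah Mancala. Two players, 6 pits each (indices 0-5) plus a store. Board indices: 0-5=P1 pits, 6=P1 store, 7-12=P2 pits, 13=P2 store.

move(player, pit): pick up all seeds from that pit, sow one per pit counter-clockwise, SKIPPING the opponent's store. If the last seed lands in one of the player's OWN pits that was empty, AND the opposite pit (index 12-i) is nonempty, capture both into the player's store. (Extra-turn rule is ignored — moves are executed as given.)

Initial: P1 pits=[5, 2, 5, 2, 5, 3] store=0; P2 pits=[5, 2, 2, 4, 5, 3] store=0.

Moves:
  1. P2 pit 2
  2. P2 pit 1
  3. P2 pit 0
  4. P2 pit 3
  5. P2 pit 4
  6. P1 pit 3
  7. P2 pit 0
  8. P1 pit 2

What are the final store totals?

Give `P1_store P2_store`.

Answer: 2 2

Derivation:
Move 1: P2 pit2 -> P1=[5,2,5,2,5,3](0) P2=[5,2,0,5,6,3](0)
Move 2: P2 pit1 -> P1=[5,2,5,2,5,3](0) P2=[5,0,1,6,6,3](0)
Move 3: P2 pit0 -> P1=[5,2,5,2,5,3](0) P2=[0,1,2,7,7,4](0)
Move 4: P2 pit3 -> P1=[6,3,6,3,5,3](0) P2=[0,1,2,0,8,5](1)
Move 5: P2 pit4 -> P1=[7,4,7,4,6,4](0) P2=[0,1,2,0,0,6](2)
Move 6: P1 pit3 -> P1=[7,4,7,0,7,5](1) P2=[1,1,2,0,0,6](2)
Move 7: P2 pit0 -> P1=[7,4,7,0,7,5](1) P2=[0,2,2,0,0,6](2)
Move 8: P1 pit2 -> P1=[7,4,0,1,8,6](2) P2=[1,3,3,0,0,6](2)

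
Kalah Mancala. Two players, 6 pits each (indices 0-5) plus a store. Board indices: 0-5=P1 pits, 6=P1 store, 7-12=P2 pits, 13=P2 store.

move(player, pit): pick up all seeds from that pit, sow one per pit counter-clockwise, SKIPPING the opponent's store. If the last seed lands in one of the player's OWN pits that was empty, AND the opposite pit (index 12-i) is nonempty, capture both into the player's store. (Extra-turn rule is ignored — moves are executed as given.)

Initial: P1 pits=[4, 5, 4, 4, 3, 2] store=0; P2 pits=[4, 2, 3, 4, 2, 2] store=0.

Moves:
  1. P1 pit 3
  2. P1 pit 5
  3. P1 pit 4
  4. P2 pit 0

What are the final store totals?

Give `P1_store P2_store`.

Answer: 3 1

Derivation:
Move 1: P1 pit3 -> P1=[4,5,4,0,4,3](1) P2=[5,2,3,4,2,2](0)
Move 2: P1 pit5 -> P1=[4,5,4,0,4,0](2) P2=[6,3,3,4,2,2](0)
Move 3: P1 pit4 -> P1=[4,5,4,0,0,1](3) P2=[7,4,3,4,2,2](0)
Move 4: P2 pit0 -> P1=[5,5,4,0,0,1](3) P2=[0,5,4,5,3,3](1)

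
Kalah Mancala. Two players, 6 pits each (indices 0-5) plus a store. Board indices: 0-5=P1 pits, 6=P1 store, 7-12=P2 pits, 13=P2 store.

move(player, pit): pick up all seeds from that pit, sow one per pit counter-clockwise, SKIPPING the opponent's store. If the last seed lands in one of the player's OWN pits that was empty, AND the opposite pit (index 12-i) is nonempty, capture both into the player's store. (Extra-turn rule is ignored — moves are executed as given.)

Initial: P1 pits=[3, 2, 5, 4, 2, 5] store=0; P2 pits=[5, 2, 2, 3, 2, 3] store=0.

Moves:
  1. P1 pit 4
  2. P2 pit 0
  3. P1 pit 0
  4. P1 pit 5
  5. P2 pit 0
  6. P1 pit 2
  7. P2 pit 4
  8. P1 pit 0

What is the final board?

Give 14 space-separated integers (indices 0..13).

Move 1: P1 pit4 -> P1=[3,2,5,4,0,6](1) P2=[5,2,2,3,2,3](0)
Move 2: P2 pit0 -> P1=[3,2,5,4,0,6](1) P2=[0,3,3,4,3,4](0)
Move 3: P1 pit0 -> P1=[0,3,6,5,0,6](1) P2=[0,3,3,4,3,4](0)
Move 4: P1 pit5 -> P1=[0,3,6,5,0,0](2) P2=[1,4,4,5,4,4](0)
Move 5: P2 pit0 -> P1=[0,3,6,5,0,0](2) P2=[0,5,4,5,4,4](0)
Move 6: P1 pit2 -> P1=[0,3,0,6,1,1](3) P2=[1,6,4,5,4,4](0)
Move 7: P2 pit4 -> P1=[1,4,0,6,1,1](3) P2=[1,6,4,5,0,5](1)
Move 8: P1 pit0 -> P1=[0,5,0,6,1,1](3) P2=[1,6,4,5,0,5](1)

Answer: 0 5 0 6 1 1 3 1 6 4 5 0 5 1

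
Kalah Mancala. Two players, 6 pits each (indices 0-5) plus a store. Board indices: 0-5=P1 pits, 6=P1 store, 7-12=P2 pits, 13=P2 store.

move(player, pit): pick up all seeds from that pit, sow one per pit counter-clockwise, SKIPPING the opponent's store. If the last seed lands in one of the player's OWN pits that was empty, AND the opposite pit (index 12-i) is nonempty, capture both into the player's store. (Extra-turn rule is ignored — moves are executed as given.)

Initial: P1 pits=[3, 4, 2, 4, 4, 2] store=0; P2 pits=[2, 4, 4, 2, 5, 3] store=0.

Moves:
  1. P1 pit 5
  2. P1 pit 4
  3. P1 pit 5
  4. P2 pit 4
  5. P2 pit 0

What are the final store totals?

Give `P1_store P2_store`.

Answer: 3 7

Derivation:
Move 1: P1 pit5 -> P1=[3,4,2,4,4,0](1) P2=[3,4,4,2,5,3](0)
Move 2: P1 pit4 -> P1=[3,4,2,4,0,1](2) P2=[4,5,4,2,5,3](0)
Move 3: P1 pit5 -> P1=[3,4,2,4,0,0](3) P2=[4,5,4,2,5,3](0)
Move 4: P2 pit4 -> P1=[4,5,3,4,0,0](3) P2=[4,5,4,2,0,4](1)
Move 5: P2 pit0 -> P1=[4,0,3,4,0,0](3) P2=[0,6,5,3,0,4](7)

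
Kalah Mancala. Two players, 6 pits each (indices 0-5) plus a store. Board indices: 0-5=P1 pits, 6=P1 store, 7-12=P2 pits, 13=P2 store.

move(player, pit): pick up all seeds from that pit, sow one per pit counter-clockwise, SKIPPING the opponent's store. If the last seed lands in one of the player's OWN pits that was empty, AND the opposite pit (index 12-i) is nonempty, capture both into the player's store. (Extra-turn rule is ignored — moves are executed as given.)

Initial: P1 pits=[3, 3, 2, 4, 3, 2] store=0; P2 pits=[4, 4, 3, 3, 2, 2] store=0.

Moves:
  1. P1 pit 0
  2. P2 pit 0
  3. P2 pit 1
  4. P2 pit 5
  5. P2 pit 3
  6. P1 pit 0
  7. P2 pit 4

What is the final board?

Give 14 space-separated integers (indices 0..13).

Move 1: P1 pit0 -> P1=[0,4,3,5,3,2](0) P2=[4,4,3,3,2,2](0)
Move 2: P2 pit0 -> P1=[0,4,3,5,3,2](0) P2=[0,5,4,4,3,2](0)
Move 3: P2 pit1 -> P1=[0,4,3,5,3,2](0) P2=[0,0,5,5,4,3](1)
Move 4: P2 pit5 -> P1=[1,5,3,5,3,2](0) P2=[0,0,5,5,4,0](2)
Move 5: P2 pit3 -> P1=[2,6,3,5,3,2](0) P2=[0,0,5,0,5,1](3)
Move 6: P1 pit0 -> P1=[0,7,4,5,3,2](0) P2=[0,0,5,0,5,1](3)
Move 7: P2 pit4 -> P1=[1,8,5,5,3,2](0) P2=[0,0,5,0,0,2](4)

Answer: 1 8 5 5 3 2 0 0 0 5 0 0 2 4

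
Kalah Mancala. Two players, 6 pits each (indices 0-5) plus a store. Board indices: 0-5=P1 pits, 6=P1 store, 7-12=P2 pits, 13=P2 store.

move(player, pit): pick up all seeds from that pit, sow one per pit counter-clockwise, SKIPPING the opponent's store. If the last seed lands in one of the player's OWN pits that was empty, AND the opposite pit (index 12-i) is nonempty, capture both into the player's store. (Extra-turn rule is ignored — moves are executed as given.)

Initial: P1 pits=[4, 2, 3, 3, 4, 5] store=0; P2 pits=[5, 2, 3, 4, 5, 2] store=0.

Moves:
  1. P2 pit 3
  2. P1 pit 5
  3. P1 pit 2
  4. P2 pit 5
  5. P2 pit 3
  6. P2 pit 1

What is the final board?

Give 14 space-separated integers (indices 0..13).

Move 1: P2 pit3 -> P1=[5,2,3,3,4,5](0) P2=[5,2,3,0,6,3](1)
Move 2: P1 pit5 -> P1=[5,2,3,3,4,0](1) P2=[6,3,4,1,6,3](1)
Move 3: P1 pit2 -> P1=[5,2,0,4,5,0](8) P2=[0,3,4,1,6,3](1)
Move 4: P2 pit5 -> P1=[6,3,0,4,5,0](8) P2=[0,3,4,1,6,0](2)
Move 5: P2 pit3 -> P1=[6,3,0,4,5,0](8) P2=[0,3,4,0,7,0](2)
Move 6: P2 pit1 -> P1=[6,3,0,4,5,0](8) P2=[0,0,5,1,8,0](2)

Answer: 6 3 0 4 5 0 8 0 0 5 1 8 0 2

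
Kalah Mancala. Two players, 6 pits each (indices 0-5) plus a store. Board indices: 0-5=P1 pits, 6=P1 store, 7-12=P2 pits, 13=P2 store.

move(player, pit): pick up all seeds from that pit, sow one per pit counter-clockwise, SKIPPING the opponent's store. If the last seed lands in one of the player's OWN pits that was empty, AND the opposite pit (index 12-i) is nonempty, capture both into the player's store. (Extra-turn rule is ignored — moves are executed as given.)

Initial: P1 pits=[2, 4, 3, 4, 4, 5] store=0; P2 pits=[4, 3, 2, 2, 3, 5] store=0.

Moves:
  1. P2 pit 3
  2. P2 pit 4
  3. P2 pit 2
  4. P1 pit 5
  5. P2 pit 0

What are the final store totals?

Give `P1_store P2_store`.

Answer: 1 7

Derivation:
Move 1: P2 pit3 -> P1=[2,4,3,4,4,5](0) P2=[4,3,2,0,4,6](0)
Move 2: P2 pit4 -> P1=[3,5,3,4,4,5](0) P2=[4,3,2,0,0,7](1)
Move 3: P2 pit2 -> P1=[3,0,3,4,4,5](0) P2=[4,3,0,1,0,7](7)
Move 4: P1 pit5 -> P1=[3,0,3,4,4,0](1) P2=[5,4,1,2,0,7](7)
Move 5: P2 pit0 -> P1=[3,0,3,4,4,0](1) P2=[0,5,2,3,1,8](7)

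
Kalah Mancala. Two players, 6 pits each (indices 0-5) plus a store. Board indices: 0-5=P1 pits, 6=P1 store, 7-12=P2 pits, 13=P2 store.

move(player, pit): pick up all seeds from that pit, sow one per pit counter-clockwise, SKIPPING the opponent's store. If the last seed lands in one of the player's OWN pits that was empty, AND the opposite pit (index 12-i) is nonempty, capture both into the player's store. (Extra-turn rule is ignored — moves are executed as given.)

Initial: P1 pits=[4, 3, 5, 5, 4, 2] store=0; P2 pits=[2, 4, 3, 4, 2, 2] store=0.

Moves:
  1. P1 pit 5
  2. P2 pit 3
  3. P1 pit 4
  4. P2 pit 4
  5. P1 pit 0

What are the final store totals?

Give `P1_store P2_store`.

Move 1: P1 pit5 -> P1=[4,3,5,5,4,0](1) P2=[3,4,3,4,2,2](0)
Move 2: P2 pit3 -> P1=[5,3,5,5,4,0](1) P2=[3,4,3,0,3,3](1)
Move 3: P1 pit4 -> P1=[5,3,5,5,0,1](2) P2=[4,5,3,0,3,3](1)
Move 4: P2 pit4 -> P1=[6,3,5,5,0,1](2) P2=[4,5,3,0,0,4](2)
Move 5: P1 pit0 -> P1=[0,4,6,6,1,2](3) P2=[4,5,3,0,0,4](2)

Answer: 3 2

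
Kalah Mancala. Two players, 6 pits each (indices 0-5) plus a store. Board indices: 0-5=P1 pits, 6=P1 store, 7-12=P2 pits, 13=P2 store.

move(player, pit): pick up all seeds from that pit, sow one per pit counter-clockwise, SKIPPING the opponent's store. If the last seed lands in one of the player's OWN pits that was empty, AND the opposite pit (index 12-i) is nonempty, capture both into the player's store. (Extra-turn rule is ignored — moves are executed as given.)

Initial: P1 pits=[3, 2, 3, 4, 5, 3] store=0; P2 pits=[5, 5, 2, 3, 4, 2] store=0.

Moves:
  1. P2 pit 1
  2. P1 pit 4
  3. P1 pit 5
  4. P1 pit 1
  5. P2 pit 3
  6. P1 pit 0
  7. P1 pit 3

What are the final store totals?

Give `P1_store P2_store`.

Move 1: P2 pit1 -> P1=[3,2,3,4,5,3](0) P2=[5,0,3,4,5,3](1)
Move 2: P1 pit4 -> P1=[3,2,3,4,0,4](1) P2=[6,1,4,4,5,3](1)
Move 3: P1 pit5 -> P1=[3,2,3,4,0,0](2) P2=[7,2,5,4,5,3](1)
Move 4: P1 pit1 -> P1=[3,0,4,5,0,0](2) P2=[7,2,5,4,5,3](1)
Move 5: P2 pit3 -> P1=[4,0,4,5,0,0](2) P2=[7,2,5,0,6,4](2)
Move 6: P1 pit0 -> P1=[0,1,5,6,0,0](5) P2=[7,0,5,0,6,4](2)
Move 7: P1 pit3 -> P1=[0,1,5,0,1,1](6) P2=[8,1,6,0,6,4](2)

Answer: 6 2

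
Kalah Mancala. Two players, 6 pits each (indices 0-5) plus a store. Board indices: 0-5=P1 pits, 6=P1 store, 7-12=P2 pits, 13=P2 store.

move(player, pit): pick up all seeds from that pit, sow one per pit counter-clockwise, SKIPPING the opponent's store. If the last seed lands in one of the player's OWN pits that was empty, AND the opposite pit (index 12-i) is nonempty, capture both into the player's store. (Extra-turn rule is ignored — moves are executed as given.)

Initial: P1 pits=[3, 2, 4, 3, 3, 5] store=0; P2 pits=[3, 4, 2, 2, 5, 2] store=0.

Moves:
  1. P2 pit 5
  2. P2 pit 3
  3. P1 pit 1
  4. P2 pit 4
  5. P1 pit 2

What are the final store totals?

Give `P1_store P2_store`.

Move 1: P2 pit5 -> P1=[4,2,4,3,3,5](0) P2=[3,4,2,2,5,0](1)
Move 2: P2 pit3 -> P1=[0,2,4,3,3,5](0) P2=[3,4,2,0,6,0](6)
Move 3: P1 pit1 -> P1=[0,0,5,4,3,5](0) P2=[3,4,2,0,6,0](6)
Move 4: P2 pit4 -> P1=[1,1,6,5,3,5](0) P2=[3,4,2,0,0,1](7)
Move 5: P1 pit2 -> P1=[1,1,0,6,4,6](1) P2=[4,5,2,0,0,1](7)

Answer: 1 7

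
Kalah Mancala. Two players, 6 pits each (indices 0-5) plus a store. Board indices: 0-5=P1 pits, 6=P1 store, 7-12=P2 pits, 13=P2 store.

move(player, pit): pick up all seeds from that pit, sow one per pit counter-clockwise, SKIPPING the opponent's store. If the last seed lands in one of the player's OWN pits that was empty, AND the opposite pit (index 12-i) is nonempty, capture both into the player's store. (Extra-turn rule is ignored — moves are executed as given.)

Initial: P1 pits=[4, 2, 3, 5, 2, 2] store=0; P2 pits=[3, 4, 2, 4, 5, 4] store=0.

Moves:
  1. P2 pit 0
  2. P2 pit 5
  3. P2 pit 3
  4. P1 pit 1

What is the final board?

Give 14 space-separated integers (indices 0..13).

Answer: 6 0 5 6 3 3 0 0 5 3 0 6 1 2

Derivation:
Move 1: P2 pit0 -> P1=[4,2,3,5,2,2](0) P2=[0,5,3,5,5,4](0)
Move 2: P2 pit5 -> P1=[5,3,4,5,2,2](0) P2=[0,5,3,5,5,0](1)
Move 3: P2 pit3 -> P1=[6,4,4,5,2,2](0) P2=[0,5,3,0,6,1](2)
Move 4: P1 pit1 -> P1=[6,0,5,6,3,3](0) P2=[0,5,3,0,6,1](2)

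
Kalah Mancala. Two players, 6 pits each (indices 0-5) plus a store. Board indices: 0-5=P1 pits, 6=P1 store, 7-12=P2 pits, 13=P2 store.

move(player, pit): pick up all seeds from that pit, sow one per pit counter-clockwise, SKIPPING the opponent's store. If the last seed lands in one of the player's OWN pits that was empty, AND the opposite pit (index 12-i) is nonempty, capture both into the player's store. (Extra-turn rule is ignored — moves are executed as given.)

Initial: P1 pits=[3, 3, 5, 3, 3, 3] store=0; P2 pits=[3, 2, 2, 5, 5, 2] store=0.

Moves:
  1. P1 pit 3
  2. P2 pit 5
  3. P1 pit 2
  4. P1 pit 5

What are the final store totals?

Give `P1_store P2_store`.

Answer: 3 1

Derivation:
Move 1: P1 pit3 -> P1=[3,3,5,0,4,4](1) P2=[3,2,2,5,5,2](0)
Move 2: P2 pit5 -> P1=[4,3,5,0,4,4](1) P2=[3,2,2,5,5,0](1)
Move 3: P1 pit2 -> P1=[4,3,0,1,5,5](2) P2=[4,2,2,5,5,0](1)
Move 4: P1 pit5 -> P1=[4,3,0,1,5,0](3) P2=[5,3,3,6,5,0](1)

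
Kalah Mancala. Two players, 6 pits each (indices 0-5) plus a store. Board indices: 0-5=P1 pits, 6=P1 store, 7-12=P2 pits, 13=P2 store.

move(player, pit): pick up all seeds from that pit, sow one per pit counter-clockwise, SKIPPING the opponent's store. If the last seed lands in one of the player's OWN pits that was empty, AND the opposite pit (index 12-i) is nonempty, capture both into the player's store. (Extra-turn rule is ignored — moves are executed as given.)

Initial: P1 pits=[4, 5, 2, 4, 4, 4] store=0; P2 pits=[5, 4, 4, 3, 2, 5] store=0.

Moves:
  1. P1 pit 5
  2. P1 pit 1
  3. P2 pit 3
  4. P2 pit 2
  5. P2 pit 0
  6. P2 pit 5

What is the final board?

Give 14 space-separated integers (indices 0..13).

Move 1: P1 pit5 -> P1=[4,5,2,4,4,0](1) P2=[6,5,5,3,2,5](0)
Move 2: P1 pit1 -> P1=[4,0,3,5,5,1](2) P2=[6,5,5,3,2,5](0)
Move 3: P2 pit3 -> P1=[4,0,3,5,5,1](2) P2=[6,5,5,0,3,6](1)
Move 4: P2 pit2 -> P1=[5,0,3,5,5,1](2) P2=[6,5,0,1,4,7](2)
Move 5: P2 pit0 -> P1=[5,0,3,5,5,1](2) P2=[0,6,1,2,5,8](3)
Move 6: P2 pit5 -> P1=[6,1,4,6,6,0](2) P2=[0,6,1,2,5,0](7)

Answer: 6 1 4 6 6 0 2 0 6 1 2 5 0 7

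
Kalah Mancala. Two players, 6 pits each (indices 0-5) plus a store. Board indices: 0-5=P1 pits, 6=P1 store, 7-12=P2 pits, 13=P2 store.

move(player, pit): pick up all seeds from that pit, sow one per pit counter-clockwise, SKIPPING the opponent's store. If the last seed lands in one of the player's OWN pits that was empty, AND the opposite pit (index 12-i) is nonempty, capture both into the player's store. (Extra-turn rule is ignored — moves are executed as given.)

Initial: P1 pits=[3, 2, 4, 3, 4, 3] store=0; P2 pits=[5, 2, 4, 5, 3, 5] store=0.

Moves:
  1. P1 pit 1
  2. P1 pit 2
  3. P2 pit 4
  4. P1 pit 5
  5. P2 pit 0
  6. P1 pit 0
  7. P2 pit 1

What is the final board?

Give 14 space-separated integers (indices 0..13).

Move 1: P1 pit1 -> P1=[3,0,5,4,4,3](0) P2=[5,2,4,5,3,5](0)
Move 2: P1 pit2 -> P1=[3,0,0,5,5,4](1) P2=[6,2,4,5,3,5](0)
Move 3: P2 pit4 -> P1=[4,0,0,5,5,4](1) P2=[6,2,4,5,0,6](1)
Move 4: P1 pit5 -> P1=[4,0,0,5,5,0](2) P2=[7,3,5,5,0,6](1)
Move 5: P2 pit0 -> P1=[5,0,0,5,5,0](2) P2=[0,4,6,6,1,7](2)
Move 6: P1 pit0 -> P1=[0,1,1,6,6,1](2) P2=[0,4,6,6,1,7](2)
Move 7: P2 pit1 -> P1=[0,1,1,6,6,1](2) P2=[0,0,7,7,2,8](2)

Answer: 0 1 1 6 6 1 2 0 0 7 7 2 8 2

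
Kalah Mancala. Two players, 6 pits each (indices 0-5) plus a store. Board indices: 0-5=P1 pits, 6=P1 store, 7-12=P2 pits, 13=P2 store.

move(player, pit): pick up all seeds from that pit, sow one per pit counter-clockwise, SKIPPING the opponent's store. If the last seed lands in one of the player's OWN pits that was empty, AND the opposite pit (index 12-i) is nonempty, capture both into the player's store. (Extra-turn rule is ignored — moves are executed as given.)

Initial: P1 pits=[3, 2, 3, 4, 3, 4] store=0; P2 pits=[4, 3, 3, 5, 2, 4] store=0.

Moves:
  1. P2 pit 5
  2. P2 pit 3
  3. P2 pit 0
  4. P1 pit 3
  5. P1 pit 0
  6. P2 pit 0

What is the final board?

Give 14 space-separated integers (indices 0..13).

Answer: 0 5 5 1 5 6 1 0 5 4 1 4 1 2

Derivation:
Move 1: P2 pit5 -> P1=[4,3,4,4,3,4](0) P2=[4,3,3,5,2,0](1)
Move 2: P2 pit3 -> P1=[5,4,4,4,3,4](0) P2=[4,3,3,0,3,1](2)
Move 3: P2 pit0 -> P1=[5,4,4,4,3,4](0) P2=[0,4,4,1,4,1](2)
Move 4: P1 pit3 -> P1=[5,4,4,0,4,5](1) P2=[1,4,4,1,4,1](2)
Move 5: P1 pit0 -> P1=[0,5,5,1,5,6](1) P2=[1,4,4,1,4,1](2)
Move 6: P2 pit0 -> P1=[0,5,5,1,5,6](1) P2=[0,5,4,1,4,1](2)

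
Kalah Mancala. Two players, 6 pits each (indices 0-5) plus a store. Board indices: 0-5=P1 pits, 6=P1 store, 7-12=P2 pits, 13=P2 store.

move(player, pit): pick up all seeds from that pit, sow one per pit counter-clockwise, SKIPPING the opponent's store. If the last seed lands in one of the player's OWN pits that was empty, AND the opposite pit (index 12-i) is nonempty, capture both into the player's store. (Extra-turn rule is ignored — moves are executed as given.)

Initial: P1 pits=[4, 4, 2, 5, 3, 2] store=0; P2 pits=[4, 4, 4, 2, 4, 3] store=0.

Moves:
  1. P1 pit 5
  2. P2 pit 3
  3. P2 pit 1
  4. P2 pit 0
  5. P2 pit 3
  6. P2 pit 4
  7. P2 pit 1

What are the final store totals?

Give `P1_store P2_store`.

Answer: 1 1

Derivation:
Move 1: P1 pit5 -> P1=[4,4,2,5,3,0](1) P2=[5,4,4,2,4,3](0)
Move 2: P2 pit3 -> P1=[4,4,2,5,3,0](1) P2=[5,4,4,0,5,4](0)
Move 3: P2 pit1 -> P1=[4,4,2,5,3,0](1) P2=[5,0,5,1,6,5](0)
Move 4: P2 pit0 -> P1=[4,4,2,5,3,0](1) P2=[0,1,6,2,7,6](0)
Move 5: P2 pit3 -> P1=[4,4,2,5,3,0](1) P2=[0,1,6,0,8,7](0)
Move 6: P2 pit4 -> P1=[5,5,3,6,4,1](1) P2=[0,1,6,0,0,8](1)
Move 7: P2 pit1 -> P1=[5,5,3,6,4,1](1) P2=[0,0,7,0,0,8](1)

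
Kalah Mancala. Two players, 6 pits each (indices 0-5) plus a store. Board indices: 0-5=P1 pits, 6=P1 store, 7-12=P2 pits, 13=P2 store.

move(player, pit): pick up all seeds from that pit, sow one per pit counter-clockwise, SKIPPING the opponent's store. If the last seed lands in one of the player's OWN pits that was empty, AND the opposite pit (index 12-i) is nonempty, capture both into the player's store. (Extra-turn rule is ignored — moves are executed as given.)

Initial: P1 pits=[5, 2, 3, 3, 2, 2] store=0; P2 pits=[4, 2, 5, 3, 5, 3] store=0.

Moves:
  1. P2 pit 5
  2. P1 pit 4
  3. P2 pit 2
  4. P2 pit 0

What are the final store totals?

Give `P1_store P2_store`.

Move 1: P2 pit5 -> P1=[6,3,3,3,2,2](0) P2=[4,2,5,3,5,0](1)
Move 2: P1 pit4 -> P1=[6,3,3,3,0,3](1) P2=[4,2,5,3,5,0](1)
Move 3: P2 pit2 -> P1=[7,3,3,3,0,3](1) P2=[4,2,0,4,6,1](2)
Move 4: P2 pit0 -> P1=[7,3,3,3,0,3](1) P2=[0,3,1,5,7,1](2)

Answer: 1 2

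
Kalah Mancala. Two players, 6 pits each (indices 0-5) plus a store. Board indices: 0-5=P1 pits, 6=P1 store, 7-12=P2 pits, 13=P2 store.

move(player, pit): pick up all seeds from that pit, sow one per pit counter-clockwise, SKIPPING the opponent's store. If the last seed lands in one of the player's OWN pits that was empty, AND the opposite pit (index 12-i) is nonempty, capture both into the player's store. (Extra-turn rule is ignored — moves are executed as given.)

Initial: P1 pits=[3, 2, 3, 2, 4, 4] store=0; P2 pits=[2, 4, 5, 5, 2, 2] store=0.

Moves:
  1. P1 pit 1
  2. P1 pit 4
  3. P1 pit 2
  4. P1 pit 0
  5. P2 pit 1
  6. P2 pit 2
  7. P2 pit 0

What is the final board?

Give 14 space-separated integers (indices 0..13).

Move 1: P1 pit1 -> P1=[3,0,4,3,4,4](0) P2=[2,4,5,5,2,2](0)
Move 2: P1 pit4 -> P1=[3,0,4,3,0,5](1) P2=[3,5,5,5,2,2](0)
Move 3: P1 pit2 -> P1=[3,0,0,4,1,6](2) P2=[3,5,5,5,2,2](0)
Move 4: P1 pit0 -> P1=[0,1,1,5,1,6](2) P2=[3,5,5,5,2,2](0)
Move 5: P2 pit1 -> P1=[0,1,1,5,1,6](2) P2=[3,0,6,6,3,3](1)
Move 6: P2 pit2 -> P1=[1,2,1,5,1,6](2) P2=[3,0,0,7,4,4](2)
Move 7: P2 pit0 -> P1=[1,2,1,5,1,6](2) P2=[0,1,1,8,4,4](2)

Answer: 1 2 1 5 1 6 2 0 1 1 8 4 4 2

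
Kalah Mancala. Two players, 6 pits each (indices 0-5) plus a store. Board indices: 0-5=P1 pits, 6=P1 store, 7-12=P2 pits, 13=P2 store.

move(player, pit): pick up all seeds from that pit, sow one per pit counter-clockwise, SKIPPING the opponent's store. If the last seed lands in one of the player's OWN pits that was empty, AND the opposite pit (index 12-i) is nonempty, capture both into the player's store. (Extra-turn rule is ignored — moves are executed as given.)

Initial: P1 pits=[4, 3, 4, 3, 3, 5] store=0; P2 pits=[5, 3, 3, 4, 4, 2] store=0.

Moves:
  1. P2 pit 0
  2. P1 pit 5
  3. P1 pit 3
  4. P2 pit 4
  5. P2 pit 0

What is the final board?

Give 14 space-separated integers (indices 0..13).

Answer: 5 4 5 0 4 1 2 0 6 5 6 0 4 1

Derivation:
Move 1: P2 pit0 -> P1=[4,3,4,3,3,5](0) P2=[0,4,4,5,5,3](0)
Move 2: P1 pit5 -> P1=[4,3,4,3,3,0](1) P2=[1,5,5,6,5,3](0)
Move 3: P1 pit3 -> P1=[4,3,4,0,4,1](2) P2=[1,5,5,6,5,3](0)
Move 4: P2 pit4 -> P1=[5,4,5,0,4,1](2) P2=[1,5,5,6,0,4](1)
Move 5: P2 pit0 -> P1=[5,4,5,0,4,1](2) P2=[0,6,5,6,0,4](1)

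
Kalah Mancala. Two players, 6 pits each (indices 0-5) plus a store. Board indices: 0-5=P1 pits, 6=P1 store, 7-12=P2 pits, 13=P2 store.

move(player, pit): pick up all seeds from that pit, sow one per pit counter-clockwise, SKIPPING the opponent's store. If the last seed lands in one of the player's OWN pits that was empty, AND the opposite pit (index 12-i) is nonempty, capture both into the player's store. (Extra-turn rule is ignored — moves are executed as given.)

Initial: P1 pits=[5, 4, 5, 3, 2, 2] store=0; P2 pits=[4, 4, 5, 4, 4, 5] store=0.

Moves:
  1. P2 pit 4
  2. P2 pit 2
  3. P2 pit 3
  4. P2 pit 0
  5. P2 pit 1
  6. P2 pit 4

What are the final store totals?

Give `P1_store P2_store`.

Move 1: P2 pit4 -> P1=[6,5,5,3,2,2](0) P2=[4,4,5,4,0,6](1)
Move 2: P2 pit2 -> P1=[7,5,5,3,2,2](0) P2=[4,4,0,5,1,7](2)
Move 3: P2 pit3 -> P1=[8,6,5,3,2,2](0) P2=[4,4,0,0,2,8](3)
Move 4: P2 pit0 -> P1=[8,6,5,3,2,2](0) P2=[0,5,1,1,3,8](3)
Move 5: P2 pit1 -> P1=[8,6,5,3,2,2](0) P2=[0,0,2,2,4,9](4)
Move 6: P2 pit4 -> P1=[9,7,5,3,2,2](0) P2=[0,0,2,2,0,10](5)

Answer: 0 5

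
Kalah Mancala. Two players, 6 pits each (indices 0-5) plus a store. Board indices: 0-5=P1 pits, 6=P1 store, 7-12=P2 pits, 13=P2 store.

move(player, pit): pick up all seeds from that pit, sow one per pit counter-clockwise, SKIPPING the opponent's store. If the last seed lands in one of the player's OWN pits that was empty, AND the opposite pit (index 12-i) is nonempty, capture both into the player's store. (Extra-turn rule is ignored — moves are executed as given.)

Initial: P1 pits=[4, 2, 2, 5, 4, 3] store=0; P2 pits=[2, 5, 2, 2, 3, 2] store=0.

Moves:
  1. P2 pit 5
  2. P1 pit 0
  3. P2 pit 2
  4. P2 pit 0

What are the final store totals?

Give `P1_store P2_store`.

Move 1: P2 pit5 -> P1=[5,2,2,5,4,3](0) P2=[2,5,2,2,3,0](1)
Move 2: P1 pit0 -> P1=[0,3,3,6,5,4](0) P2=[2,5,2,2,3,0](1)
Move 3: P2 pit2 -> P1=[0,3,3,6,5,4](0) P2=[2,5,0,3,4,0](1)
Move 4: P2 pit0 -> P1=[0,3,3,0,5,4](0) P2=[0,6,0,3,4,0](8)

Answer: 0 8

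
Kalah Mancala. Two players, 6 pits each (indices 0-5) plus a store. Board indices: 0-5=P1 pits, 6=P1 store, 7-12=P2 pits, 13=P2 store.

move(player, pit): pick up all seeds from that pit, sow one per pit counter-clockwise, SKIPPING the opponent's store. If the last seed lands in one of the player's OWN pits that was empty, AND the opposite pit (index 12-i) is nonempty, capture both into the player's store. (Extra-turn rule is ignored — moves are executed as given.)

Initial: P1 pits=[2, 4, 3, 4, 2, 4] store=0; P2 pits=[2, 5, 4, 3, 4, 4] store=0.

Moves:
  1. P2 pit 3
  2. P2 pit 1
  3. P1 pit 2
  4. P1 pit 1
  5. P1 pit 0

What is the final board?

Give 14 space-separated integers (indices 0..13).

Answer: 0 1 2 6 4 6 0 2 0 5 1 6 6 2

Derivation:
Move 1: P2 pit3 -> P1=[2,4,3,4,2,4](0) P2=[2,5,4,0,5,5](1)
Move 2: P2 pit1 -> P1=[2,4,3,4,2,4](0) P2=[2,0,5,1,6,6](2)
Move 3: P1 pit2 -> P1=[2,4,0,5,3,5](0) P2=[2,0,5,1,6,6](2)
Move 4: P1 pit1 -> P1=[2,0,1,6,4,6](0) P2=[2,0,5,1,6,6](2)
Move 5: P1 pit0 -> P1=[0,1,2,6,4,6](0) P2=[2,0,5,1,6,6](2)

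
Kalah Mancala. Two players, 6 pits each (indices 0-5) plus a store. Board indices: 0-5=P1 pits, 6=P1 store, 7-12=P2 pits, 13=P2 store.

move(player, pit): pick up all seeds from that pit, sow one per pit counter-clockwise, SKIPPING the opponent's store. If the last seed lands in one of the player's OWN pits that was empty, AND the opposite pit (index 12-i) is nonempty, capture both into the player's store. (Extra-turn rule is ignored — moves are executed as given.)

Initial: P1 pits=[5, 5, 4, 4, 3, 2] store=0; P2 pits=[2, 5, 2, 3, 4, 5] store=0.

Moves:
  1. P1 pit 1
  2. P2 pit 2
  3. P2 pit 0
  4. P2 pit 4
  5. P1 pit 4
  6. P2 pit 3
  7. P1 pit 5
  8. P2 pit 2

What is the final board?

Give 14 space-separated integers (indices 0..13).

Move 1: P1 pit1 -> P1=[5,0,5,5,4,3](1) P2=[2,5,2,3,4,5](0)
Move 2: P2 pit2 -> P1=[5,0,5,5,4,3](1) P2=[2,5,0,4,5,5](0)
Move 3: P2 pit0 -> P1=[5,0,5,0,4,3](1) P2=[0,6,0,4,5,5](6)
Move 4: P2 pit4 -> P1=[6,1,6,0,4,3](1) P2=[0,6,0,4,0,6](7)
Move 5: P1 pit4 -> P1=[6,1,6,0,0,4](2) P2=[1,7,0,4,0,6](7)
Move 6: P2 pit3 -> P1=[7,1,6,0,0,4](2) P2=[1,7,0,0,1,7](8)
Move 7: P1 pit5 -> P1=[7,1,6,0,0,0](3) P2=[2,8,1,0,1,7](8)
Move 8: P2 pit2 -> P1=[7,1,0,0,0,0](3) P2=[2,8,0,0,1,7](15)

Answer: 7 1 0 0 0 0 3 2 8 0 0 1 7 15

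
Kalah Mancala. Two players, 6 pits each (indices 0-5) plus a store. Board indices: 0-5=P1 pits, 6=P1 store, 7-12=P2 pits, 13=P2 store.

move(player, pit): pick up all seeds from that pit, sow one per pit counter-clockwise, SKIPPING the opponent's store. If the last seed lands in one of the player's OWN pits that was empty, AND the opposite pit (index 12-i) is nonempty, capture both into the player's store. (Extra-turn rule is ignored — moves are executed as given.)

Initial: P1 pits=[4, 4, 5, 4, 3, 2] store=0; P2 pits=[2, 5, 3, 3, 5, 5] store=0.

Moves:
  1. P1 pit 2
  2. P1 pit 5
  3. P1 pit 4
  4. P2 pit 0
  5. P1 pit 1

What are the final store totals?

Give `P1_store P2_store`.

Move 1: P1 pit2 -> P1=[4,4,0,5,4,3](1) P2=[3,5,3,3,5,5](0)
Move 2: P1 pit5 -> P1=[4,4,0,5,4,0](2) P2=[4,6,3,3,5,5](0)
Move 3: P1 pit4 -> P1=[4,4,0,5,0,1](3) P2=[5,7,3,3,5,5](0)
Move 4: P2 pit0 -> P1=[4,4,0,5,0,1](3) P2=[0,8,4,4,6,6](0)
Move 5: P1 pit1 -> P1=[4,0,1,6,1,2](3) P2=[0,8,4,4,6,6](0)

Answer: 3 0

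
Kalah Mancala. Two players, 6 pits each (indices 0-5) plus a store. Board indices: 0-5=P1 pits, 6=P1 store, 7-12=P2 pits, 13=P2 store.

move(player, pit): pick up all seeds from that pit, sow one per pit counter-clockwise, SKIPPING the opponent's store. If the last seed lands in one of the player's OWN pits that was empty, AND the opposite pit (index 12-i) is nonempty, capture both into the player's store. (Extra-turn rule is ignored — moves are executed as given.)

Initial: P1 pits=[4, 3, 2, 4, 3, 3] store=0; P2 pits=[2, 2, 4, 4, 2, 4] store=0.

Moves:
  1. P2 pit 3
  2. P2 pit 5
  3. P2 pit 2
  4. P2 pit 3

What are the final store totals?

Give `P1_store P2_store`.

Answer: 0 3

Derivation:
Move 1: P2 pit3 -> P1=[5,3,2,4,3,3](0) P2=[2,2,4,0,3,5](1)
Move 2: P2 pit5 -> P1=[6,4,3,5,3,3](0) P2=[2,2,4,0,3,0](2)
Move 3: P2 pit2 -> P1=[6,4,3,5,3,3](0) P2=[2,2,0,1,4,1](3)
Move 4: P2 pit3 -> P1=[6,4,3,5,3,3](0) P2=[2,2,0,0,5,1](3)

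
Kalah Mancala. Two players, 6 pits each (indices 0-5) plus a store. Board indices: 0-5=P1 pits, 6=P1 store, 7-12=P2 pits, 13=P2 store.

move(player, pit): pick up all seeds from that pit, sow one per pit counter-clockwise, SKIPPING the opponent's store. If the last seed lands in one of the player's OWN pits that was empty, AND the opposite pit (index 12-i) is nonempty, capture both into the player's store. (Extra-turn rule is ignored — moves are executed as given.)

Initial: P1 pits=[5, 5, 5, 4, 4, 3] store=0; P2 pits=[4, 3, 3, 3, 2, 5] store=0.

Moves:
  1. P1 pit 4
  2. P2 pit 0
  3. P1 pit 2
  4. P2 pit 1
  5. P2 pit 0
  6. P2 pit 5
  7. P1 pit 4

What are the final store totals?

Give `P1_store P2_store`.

Move 1: P1 pit4 -> P1=[5,5,5,4,0,4](1) P2=[5,4,3,3,2,5](0)
Move 2: P2 pit0 -> P1=[5,5,5,4,0,4](1) P2=[0,5,4,4,3,6](0)
Move 3: P1 pit2 -> P1=[5,5,0,5,1,5](2) P2=[1,5,4,4,3,6](0)
Move 4: P2 pit1 -> P1=[5,5,0,5,1,5](2) P2=[1,0,5,5,4,7](1)
Move 5: P2 pit0 -> P1=[5,5,0,5,0,5](2) P2=[0,0,5,5,4,7](3)
Move 6: P2 pit5 -> P1=[6,6,1,6,1,6](2) P2=[0,0,5,5,4,0](4)
Move 7: P1 pit4 -> P1=[6,6,1,6,0,7](2) P2=[0,0,5,5,4,0](4)

Answer: 2 4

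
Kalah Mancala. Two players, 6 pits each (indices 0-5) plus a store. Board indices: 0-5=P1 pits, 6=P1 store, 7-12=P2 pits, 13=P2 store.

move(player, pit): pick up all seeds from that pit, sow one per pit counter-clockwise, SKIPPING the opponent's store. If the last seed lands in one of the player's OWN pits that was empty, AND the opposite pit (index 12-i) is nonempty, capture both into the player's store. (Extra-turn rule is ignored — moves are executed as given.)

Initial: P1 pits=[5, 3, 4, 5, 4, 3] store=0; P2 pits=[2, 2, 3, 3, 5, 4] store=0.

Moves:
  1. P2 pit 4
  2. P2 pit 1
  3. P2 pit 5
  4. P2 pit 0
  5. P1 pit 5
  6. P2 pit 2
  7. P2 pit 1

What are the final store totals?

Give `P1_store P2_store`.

Answer: 1 3

Derivation:
Move 1: P2 pit4 -> P1=[6,4,5,5,4,3](0) P2=[2,2,3,3,0,5](1)
Move 2: P2 pit1 -> P1=[6,4,5,5,4,3](0) P2=[2,0,4,4,0,5](1)
Move 3: P2 pit5 -> P1=[7,5,6,6,4,3](0) P2=[2,0,4,4,0,0](2)
Move 4: P2 pit0 -> P1=[7,5,6,6,4,3](0) P2=[0,1,5,4,0,0](2)
Move 5: P1 pit5 -> P1=[7,5,6,6,4,0](1) P2=[1,2,5,4,0,0](2)
Move 6: P2 pit2 -> P1=[8,5,6,6,4,0](1) P2=[1,2,0,5,1,1](3)
Move 7: P2 pit1 -> P1=[8,5,6,6,4,0](1) P2=[1,0,1,6,1,1](3)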